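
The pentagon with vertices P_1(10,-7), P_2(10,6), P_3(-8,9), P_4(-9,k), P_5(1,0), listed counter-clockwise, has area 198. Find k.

-6

The doubled signed area Σ (x_i y_{i+1} − x_{i+1} y_i) is linear in k.
With k=0 it equals 342; the coefficient of k is -9 (from the two edges through P_4).
So -9·k + 342 = 2·198 = 396 ⇒ k = -6.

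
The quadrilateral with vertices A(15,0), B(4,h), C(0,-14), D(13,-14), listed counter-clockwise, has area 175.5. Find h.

Write out the shoelace sum; only the two edges meeting at B involve h:
2·Area = [(15·h − 4·0) + (4·(-14) − 0·h)] + 392
       = 15·h + 336 = 351
⇒ h = 1.

1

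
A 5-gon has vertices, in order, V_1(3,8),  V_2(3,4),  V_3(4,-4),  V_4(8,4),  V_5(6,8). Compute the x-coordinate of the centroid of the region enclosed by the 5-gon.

Apply the surveyor's formula. First the cross-terms c_i = x_i·y_{i+1} − x_{i+1}·y_i:
  -12, -28, 48, 40, 24  ⇒  2A = 72, A = 36.
Then Σ (x_i + x_{i+1})·c_i = 1084, so x̄ = 1084 / (6·36) = 271/54.

271/54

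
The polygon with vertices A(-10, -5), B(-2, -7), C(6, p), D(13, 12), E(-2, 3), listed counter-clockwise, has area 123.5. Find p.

Write out the shoelace sum; only the two edges meeting at C involve p:
2·Area = [((-2)·p − 6·(-7)) + (6·12 − 13·p)] + 163
       = -15·p + 277 = 247
⇒ p = 2.

2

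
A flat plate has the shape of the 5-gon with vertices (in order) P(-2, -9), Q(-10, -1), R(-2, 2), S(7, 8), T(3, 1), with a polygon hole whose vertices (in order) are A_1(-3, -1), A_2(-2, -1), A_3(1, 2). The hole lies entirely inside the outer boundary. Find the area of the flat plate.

89.5

Outer boundary:
Apply the surveyor's formula: 2A = Σ (x_i·y_{i+1} − x_{i+1}·y_i), indices taken mod 5.
Σ = (-88) + (-22) + (-30) + (-17) + (-25) = -182
Area = |Σ|/2 = 91.
Hole:
Apply the shoelace (surveyor's) formula: 2A = Σ (x_i·y_{i+1} − x_{i+1}·y_i), indices taken mod 3.
Cross-terms: 1, -3, 5  ⇒  Σ = 3
Area = |Σ|/2 = 1.5.
Net area = 91 − 1.5 = 89.5.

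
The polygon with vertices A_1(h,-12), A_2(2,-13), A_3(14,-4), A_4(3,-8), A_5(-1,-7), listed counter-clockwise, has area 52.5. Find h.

-4

Write out the shoelace sum; only the two edges meeting at A_1 involve h:
2·Area = [((-1)·(-12) − h·(-7)) + (h·(-13) − 2·(-12))] + 45
       = -6·h + 81 = 105
⇒ h = -4.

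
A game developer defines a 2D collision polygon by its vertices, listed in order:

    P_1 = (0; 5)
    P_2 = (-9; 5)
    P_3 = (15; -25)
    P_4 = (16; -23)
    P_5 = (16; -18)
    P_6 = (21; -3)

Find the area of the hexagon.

382.5

P_1→P_2: (0)(5) − (-9)(5) = 45
P_2→P_3: (-9)(-25) − (15)(5) = 150
P_3→P_4: (15)(-23) − (16)(-25) = 55
P_4→P_5: (16)(-18) − (16)(-23) = 80
P_5→P_6: (16)(-3) − (21)(-18) = 330
P_6→P_1: (21)(5) − (0)(-3) = 105
Σ = 765
Area = |Σ|/2 = 382.5.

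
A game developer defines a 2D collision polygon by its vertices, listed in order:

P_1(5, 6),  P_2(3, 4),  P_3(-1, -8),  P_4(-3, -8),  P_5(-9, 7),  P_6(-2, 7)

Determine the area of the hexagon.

111.5

Apply the surveyor's formula: 2A = Σ (x_i·y_{i+1} − x_{i+1}·y_i), indices taken mod 6.
Σ = (2) + (-20) + (-16) + (-93) + (-49) + (-47) = -223
Area = |Σ|/2 = 111.5.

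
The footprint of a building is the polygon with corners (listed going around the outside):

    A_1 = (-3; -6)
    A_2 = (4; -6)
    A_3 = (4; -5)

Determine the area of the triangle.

Apply the shoelace formula: 2A = Σ (x_i·y_{i+1} − x_{i+1}·y_i), indices taken mod 3.
Σ = (42) + (4) + (-39) = 7
Area = |Σ|/2 = 3.5.

3.5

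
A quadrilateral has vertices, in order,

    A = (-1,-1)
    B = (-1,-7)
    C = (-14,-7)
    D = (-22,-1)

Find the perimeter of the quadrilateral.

50

|AB| = √((0)² + (-6)²) = √36 = 6
|BC| = √((-13)² + (0)²) = √169 = 13
|CD| = √((-8)² + (6)²) = √100 = 10
|DA| = √((21)² + (0)²) = √441 = 21
Perimeter = 6 + 13 + 10 + 21 = 50.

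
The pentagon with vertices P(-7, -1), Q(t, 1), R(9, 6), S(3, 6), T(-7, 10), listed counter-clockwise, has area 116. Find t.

The doubled signed area Σ (x_i y_{i+1} − x_{i+1} y_i) is linear in t.
With t=0 it equals 169; the coefficient of t is 7 (from the two edges through Q).
So 7·t + 169 = 2·116 = 232 ⇒ t = 9.

9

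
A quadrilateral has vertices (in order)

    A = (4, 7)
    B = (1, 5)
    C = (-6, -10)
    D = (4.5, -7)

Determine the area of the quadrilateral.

89.75

Apply Gauss's area formula: 2A = Σ (x_i·y_{i+1} − x_{i+1}·y_i), indices taken mod 4.
Σ = (13) + (20) + (87) + (59.5) = 179.5
Area = |Σ|/2 = 89.75.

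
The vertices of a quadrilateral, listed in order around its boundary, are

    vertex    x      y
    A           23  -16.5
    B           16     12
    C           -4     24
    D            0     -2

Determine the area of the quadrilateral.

513

Cross-terms: 540, 432, 8, 46  ⇒  Σ = 1026
Area = |Σ|/2 = 513.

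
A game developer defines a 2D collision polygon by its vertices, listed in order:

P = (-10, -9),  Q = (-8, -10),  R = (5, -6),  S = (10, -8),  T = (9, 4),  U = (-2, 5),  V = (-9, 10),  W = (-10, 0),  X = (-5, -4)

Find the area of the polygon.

Apply the shoelace (surveyor's) formula: 2A = Σ (x_i·y_{i+1} − x_{i+1}·y_i), indices taken mod 9.
Σ = (28) + (98) + (20) + (112) + (53) + (25) + (100) + (40) + (5) = 481
Area = |Σ|/2 = 240.5.

240.5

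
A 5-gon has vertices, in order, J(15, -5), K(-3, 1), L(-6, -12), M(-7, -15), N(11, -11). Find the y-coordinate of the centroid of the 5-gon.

Apply Gauss's area formula. First the cross-terms c_i = x_i·y_{i+1} − x_{i+1}·y_i:
  0, 42, 6, 242, 110  ⇒  2A = 400, A = 200.
Then Σ (y_i + y_{i+1})·c_i = -8676, so ȳ = -8676 / (6·200) = -7.23.

-7.23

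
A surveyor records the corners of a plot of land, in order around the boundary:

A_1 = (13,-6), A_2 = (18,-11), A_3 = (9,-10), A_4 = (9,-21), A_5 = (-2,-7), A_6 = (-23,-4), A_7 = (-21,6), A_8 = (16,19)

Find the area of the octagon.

766.5

Apply the shoelace (surveyor's) formula: 2A = Σ (x_i·y_{i+1} − x_{i+1}·y_i), indices taken mod 8.
A_1→A_2: (13)(-11) − (18)(-6) = -35
A_2→A_3: (18)(-10) − (9)(-11) = -81
A_3→A_4: (9)(-21) − (9)(-10) = -99
A_4→A_5: (9)(-7) − (-2)(-21) = -105
A_5→A_6: (-2)(-4) − (-23)(-7) = -153
A_6→A_7: (-23)(6) − (-21)(-4) = -222
A_7→A_8: (-21)(19) − (16)(6) = -495
A_8→A_1: (16)(-6) − (13)(19) = -343
Σ = -1533
Area = |Σ|/2 = 766.5.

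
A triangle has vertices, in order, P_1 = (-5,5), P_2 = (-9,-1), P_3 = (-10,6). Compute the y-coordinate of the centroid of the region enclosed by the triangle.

10/3

Apply Gauss's area formula. First the cross-terms c_i = x_i·y_{i+1} − x_{i+1}·y_i:
  50, -64, -20  ⇒  2A = -34, A = -17.
Then Σ (y_i + y_{i+1})·c_i = -340, so ȳ = -340 / (6·(-17)) = 10/3.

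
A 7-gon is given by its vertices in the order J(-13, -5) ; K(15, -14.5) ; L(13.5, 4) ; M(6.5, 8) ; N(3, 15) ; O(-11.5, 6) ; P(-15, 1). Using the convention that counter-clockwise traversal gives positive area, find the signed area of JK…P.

515.875

Apply the shoelace formula: 2A = Σ (x_i·y_{i+1} − x_{i+1}·y_i), indices taken mod 7.
Σ = (263.5) + (255.75) + (82) + (73.5) + (190.5) + (78.5) + (88) = 1031.75
Signed area = Σ/2 = 515.875 (positive ⇒ counter-clockwise traversal).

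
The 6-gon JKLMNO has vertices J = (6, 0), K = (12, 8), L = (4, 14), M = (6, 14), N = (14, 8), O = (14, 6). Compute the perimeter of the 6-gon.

|JK| = √((6)² + (8)²) = √100 = 10
|KL| = √((-8)² + (6)²) = √100 = 10
|LM| = √((2)² + (0)²) = √4 = 2
|MN| = √((8)² + (-6)²) = √100 = 10
|NO| = √((0)² + (-2)²) = √4 = 2
|OJ| = √((-8)² + (-6)²) = √100 = 10
Perimeter = 10 + 10 + 2 + 10 + 2 + 10 = 44.

44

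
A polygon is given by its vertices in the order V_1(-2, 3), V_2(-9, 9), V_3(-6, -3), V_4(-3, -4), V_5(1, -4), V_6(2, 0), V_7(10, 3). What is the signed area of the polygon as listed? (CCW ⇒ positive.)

85.5

Σ = (9) + (81) + (15) + (16) + (8) + (6) + (36) = 171
Signed area = Σ/2 = 85.5 (positive ⇒ counter-clockwise traversal).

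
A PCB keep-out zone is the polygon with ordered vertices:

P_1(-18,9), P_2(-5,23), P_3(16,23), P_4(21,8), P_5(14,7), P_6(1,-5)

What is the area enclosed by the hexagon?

P_1→P_2: (-18)(23) − (-5)(9) = -369
P_2→P_3: (-5)(23) − (16)(23) = -483
P_3→P_4: (16)(8) − (21)(23) = -355
P_4→P_5: (21)(7) − (14)(8) = 35
P_5→P_6: (14)(-5) − (1)(7) = -77
P_6→P_1: (1)(9) − (-18)(-5) = -81
Σ = -1330
Area = |Σ|/2 = 665.

665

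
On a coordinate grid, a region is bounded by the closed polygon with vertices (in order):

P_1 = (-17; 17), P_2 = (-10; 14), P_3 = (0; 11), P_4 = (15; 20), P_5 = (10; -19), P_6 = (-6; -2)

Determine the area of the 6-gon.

Apply Gauss's area formula: 2A = Σ (x_i·y_{i+1} − x_{i+1}·y_i), indices taken mod 6.
Σ = (-68) + (-110) + (-165) + (-485) + (-134) + (-136) = -1098
Area = |Σ|/2 = 549.

549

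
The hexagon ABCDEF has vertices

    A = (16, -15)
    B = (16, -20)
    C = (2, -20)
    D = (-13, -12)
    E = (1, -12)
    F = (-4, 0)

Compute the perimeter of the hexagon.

|AB| = √((0)² + (-5)²) = √25 = 5
|BC| = √((-14)² + (0)²) = √196 = 14
|CD| = √((-15)² + (8)²) = √289 = 17
|DE| = √((14)² + (0)²) = √196 = 14
|EF| = √((-5)² + (12)²) = √169 = 13
|FA| = √((20)² + (-15)²) = √625 = 25
Perimeter = 5 + 14 + 17 + 14 + 13 + 25 = 88.

88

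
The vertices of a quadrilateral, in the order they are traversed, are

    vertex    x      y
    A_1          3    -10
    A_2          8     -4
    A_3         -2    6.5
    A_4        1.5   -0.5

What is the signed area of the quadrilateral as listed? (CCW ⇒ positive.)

44.875

Apply the shoelace (surveyor's) formula: 2A = Σ (x_i·y_{i+1} − x_{i+1}·y_i), indices taken mod 4.
A_1→A_2: (3)(-4) − (8)(-10) = 68
A_2→A_3: (8)(6.5) − (-2)(-4) = 44
A_3→A_4: (-2)(-0.5) − (1.5)(6.5) = -8.75
A_4→A_1: (1.5)(-10) − (3)(-0.5) = -13.5
Σ = 89.75
Signed area = Σ/2 = 44.875 (positive ⇒ counter-clockwise traversal).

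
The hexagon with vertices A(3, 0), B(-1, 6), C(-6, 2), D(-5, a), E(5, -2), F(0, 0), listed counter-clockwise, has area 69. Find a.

-6

The doubled signed area Σ (x_i y_{i+1} − x_{i+1} y_i) is linear in a.
With a=0 it equals 72; the coefficient of a is -11 (from the two edges through D).
So -11·a + 72 = 2·69 = 138 ⇒ a = -6.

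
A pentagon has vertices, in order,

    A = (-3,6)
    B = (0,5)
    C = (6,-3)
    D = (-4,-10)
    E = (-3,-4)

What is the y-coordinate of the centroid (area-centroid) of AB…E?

Apply the surveyor's formula. First the cross-terms c_i = x_i·y_{i+1} − x_{i+1}·y_i:
  -15, -30, -72, -14, -30  ⇒  2A = -161, A = -80.5.
Then Σ (y_i + y_{i+1})·c_i = 847, so ȳ = 847 / (6·(-80.5)) = -121/69.

-121/69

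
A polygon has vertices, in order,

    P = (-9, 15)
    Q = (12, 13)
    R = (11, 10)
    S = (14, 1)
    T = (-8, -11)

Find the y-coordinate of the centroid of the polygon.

440/111

Apply the surveyor's formula. First the cross-terms c_i = x_i·y_{i+1} − x_{i+1}·y_i:
  -297, -23, -129, -146, -219  ⇒  2A = -814, A = -407.
Then Σ (y_i + y_{i+1})·c_i = -9680, so ȳ = -9680 / (6·(-407)) = 440/111.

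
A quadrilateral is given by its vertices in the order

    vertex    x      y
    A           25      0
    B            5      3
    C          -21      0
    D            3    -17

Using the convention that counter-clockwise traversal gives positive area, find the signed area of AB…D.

Σ = (75) + (63) + (357) + (425) = 920
Signed area = Σ/2 = 460 (positive ⇒ counter-clockwise traversal).

460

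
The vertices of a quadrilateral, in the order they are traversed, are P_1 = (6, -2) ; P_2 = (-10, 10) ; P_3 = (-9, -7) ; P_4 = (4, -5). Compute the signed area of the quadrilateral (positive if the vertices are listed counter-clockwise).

Cross-terms: 40, 160, 73, 22  ⇒  Σ = 295
Signed area = Σ/2 = 147.5 (positive ⇒ counter-clockwise traversal).

147.5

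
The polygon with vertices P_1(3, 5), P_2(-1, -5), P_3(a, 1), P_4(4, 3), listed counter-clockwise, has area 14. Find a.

Write out the shoelace sum; only the two edges meeting at P_3 involve a:
2·Area = [((-1)·1 − a·(-5)) + (a·3 − 4·1)] + 1
       = 8·a + -4 = 28
⇒ a = 4.

4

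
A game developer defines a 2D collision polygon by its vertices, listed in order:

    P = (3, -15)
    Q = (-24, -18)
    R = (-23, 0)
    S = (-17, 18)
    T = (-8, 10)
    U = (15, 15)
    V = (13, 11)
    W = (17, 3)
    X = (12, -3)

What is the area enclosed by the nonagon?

987

Apply the surveyor's formula: 2A = Σ (x_i·y_{i+1} − x_{i+1}·y_i), indices taken mod 9.
Cross-terms: -414, -414, -414, -26, -270, -30, -148, -87, -171  ⇒  Σ = -1974
Area = |Σ|/2 = 987.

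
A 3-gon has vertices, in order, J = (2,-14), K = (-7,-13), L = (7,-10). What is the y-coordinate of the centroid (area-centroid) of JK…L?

Apply the surveyor's formula. First the cross-terms c_i = x_i·y_{i+1} − x_{i+1}·y_i:
  -124, 161, -78  ⇒  2A = -41, A = -20.5.
Then Σ (y_i + y_{i+1})·c_i = 1517, so ȳ = 1517 / (6·(-20.5)) = -37/3.

-37/3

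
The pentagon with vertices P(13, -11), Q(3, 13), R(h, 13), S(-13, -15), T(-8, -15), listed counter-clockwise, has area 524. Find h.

The doubled signed area Σ (x_i y_{i+1} − x_{i+1} y_i) is linear in h.
With h=0 it equals 768; the coefficient of h is -28 (from the two edges through R).
So -28·h + 768 = 2·524 = 1048 ⇒ h = -10.

-10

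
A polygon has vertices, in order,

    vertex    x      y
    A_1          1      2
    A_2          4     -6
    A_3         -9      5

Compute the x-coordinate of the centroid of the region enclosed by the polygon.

Apply the shoelace (surveyor's) formula. First the cross-terms c_i = x_i·y_{i+1} − x_{i+1}·y_i:
  -14, -34, -23  ⇒  2A = -71, A = -35.5.
Then Σ (x_i + x_{i+1})·c_i = 284, so x̄ = 284 / (6·(-35.5)) = -4/3.

-4/3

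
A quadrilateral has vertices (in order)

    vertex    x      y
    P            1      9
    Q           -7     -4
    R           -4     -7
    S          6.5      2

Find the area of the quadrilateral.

Apply the surveyor's formula: 2A = Σ (x_i·y_{i+1} − x_{i+1}·y_i), indices taken mod 4.
Σ = (59) + (33) + (37.5) + (56.5) = 186
Area = |Σ|/2 = 93.

93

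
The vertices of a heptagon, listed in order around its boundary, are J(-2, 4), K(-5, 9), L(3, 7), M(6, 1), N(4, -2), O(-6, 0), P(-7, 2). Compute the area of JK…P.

Apply the shoelace (surveyor's) formula: 2A = Σ (x_i·y_{i+1} − x_{i+1}·y_i), indices taken mod 7.
J→K: (-2)(9) − (-5)(4) = 2
K→L: (-5)(7) − (3)(9) = -62
L→M: (3)(1) − (6)(7) = -39
M→N: (6)(-2) − (4)(1) = -16
N→O: (4)(0) − (-6)(-2) = -12
O→P: (-6)(2) − (-7)(0) = -12
P→J: (-7)(4) − (-2)(2) = -24
Σ = -163
Area = |Σ|/2 = 81.5.

81.5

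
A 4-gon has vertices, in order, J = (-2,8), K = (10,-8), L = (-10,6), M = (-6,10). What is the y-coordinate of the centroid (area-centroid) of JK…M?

31/11

Apply the surveyor's formula. First the cross-terms c_i = x_i·y_{i+1} − x_{i+1}·y_i:
  -64, -20, -64, -28  ⇒  2A = -176, A = -88.
Then Σ (y_i + y_{i+1})·c_i = -1488, so ȳ = -1488 / (6·(-88)) = 31/11.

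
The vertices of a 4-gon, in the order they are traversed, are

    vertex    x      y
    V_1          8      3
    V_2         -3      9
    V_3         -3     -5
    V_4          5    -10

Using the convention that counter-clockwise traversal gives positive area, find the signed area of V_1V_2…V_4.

Apply the surveyor's formula: 2A = Σ (x_i·y_{i+1} − x_{i+1}·y_i), indices taken mod 4.
V_1→V_2: (8)(9) − (-3)(3) = 81
V_2→V_3: (-3)(-5) − (-3)(9) = 42
V_3→V_4: (-3)(-10) − (5)(-5) = 55
V_4→V_1: (5)(3) − (8)(-10) = 95
Σ = 273
Signed area = Σ/2 = 136.5 (positive ⇒ counter-clockwise traversal).

136.5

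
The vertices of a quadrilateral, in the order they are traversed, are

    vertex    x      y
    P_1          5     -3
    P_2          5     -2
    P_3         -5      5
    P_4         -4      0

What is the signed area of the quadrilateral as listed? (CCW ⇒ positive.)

Apply the shoelace (surveyor's) formula: 2A = Σ (x_i·y_{i+1} − x_{i+1}·y_i), indices taken mod 4.
Σ = (5) + (15) + (20) + (12) = 52
Signed area = Σ/2 = 26 (positive ⇒ counter-clockwise traversal).

26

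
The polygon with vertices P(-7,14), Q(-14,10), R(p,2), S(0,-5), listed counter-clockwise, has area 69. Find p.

The doubled signed area Σ (x_i y_{i+1} − x_{i+1} y_i) is linear in p.
With p=0 it equals 63; the coefficient of p is -15 (from the two edges through R).
So -15·p + 63 = 2·69 = 138 ⇒ p = -5.

-5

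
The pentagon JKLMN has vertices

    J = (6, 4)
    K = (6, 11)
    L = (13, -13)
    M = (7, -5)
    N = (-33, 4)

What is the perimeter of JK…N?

122

|JK| = √((0)² + (7)²) = √49 = 7
|KL| = √((7)² + (-24)²) = √625 = 25
|LM| = √((-6)² + (8)²) = √100 = 10
|MN| = √((-40)² + (9)²) = √1681 = 41
|NJ| = √((39)² + (0)²) = √1521 = 39
Perimeter = 7 + 25 + 10 + 41 + 39 = 122.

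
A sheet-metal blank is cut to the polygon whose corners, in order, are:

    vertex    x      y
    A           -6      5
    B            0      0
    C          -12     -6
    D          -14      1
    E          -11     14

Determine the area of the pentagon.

126

Apply the surveyor's formula: 2A = Σ (x_i·y_{i+1} − x_{i+1}·y_i), indices taken mod 5.
A→B: (-6)(0) − (0)(5) = 0
B→C: (0)(-6) − (-12)(0) = 0
C→D: (-12)(1) − (-14)(-6) = -96
D→E: (-14)(14) − (-11)(1) = -185
E→A: (-11)(5) − (-6)(14) = 29
Σ = -252
Area = |Σ|/2 = 126.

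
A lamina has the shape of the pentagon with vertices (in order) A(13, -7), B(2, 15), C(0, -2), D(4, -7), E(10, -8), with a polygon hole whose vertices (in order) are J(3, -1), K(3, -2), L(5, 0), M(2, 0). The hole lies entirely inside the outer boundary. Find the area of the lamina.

Outer boundary:
Apply the shoelace formula: 2A = Σ (x_i·y_{i+1} − x_{i+1}·y_i), indices taken mod 5.
Cross-terms: 209, -4, 8, 38, 34  ⇒  Σ = 285
Area = |Σ|/2 = 142.5.
Hole:
Apply Gauss's area formula: 2A = Σ (x_i·y_{i+1} − x_{i+1}·y_i), indices taken mod 4.
J→K: (3)(-2) − (3)(-1) = -3
K→L: (3)(0) − (5)(-2) = 10
L→M: (5)(0) − (2)(0) = 0
M→J: (2)(-1) − (3)(0) = -2
Σ = 5
Area = |Σ|/2 = 2.5.
Net area = 142.5 − 2.5 = 140.

140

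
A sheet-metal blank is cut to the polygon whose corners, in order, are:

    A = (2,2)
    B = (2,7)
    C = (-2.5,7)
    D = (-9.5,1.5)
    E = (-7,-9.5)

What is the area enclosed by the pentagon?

A→B: (2)(7) − (2)(2) = 10
B→C: (2)(7) − (-2.5)(7) = 31.5
C→D: (-2.5)(1.5) − (-9.5)(7) = 62.75
D→E: (-9.5)(-9.5) − (-7)(1.5) = 100.75
E→A: (-7)(2) − (2)(-9.5) = 5
Σ = 210
Area = |Σ|/2 = 105.

105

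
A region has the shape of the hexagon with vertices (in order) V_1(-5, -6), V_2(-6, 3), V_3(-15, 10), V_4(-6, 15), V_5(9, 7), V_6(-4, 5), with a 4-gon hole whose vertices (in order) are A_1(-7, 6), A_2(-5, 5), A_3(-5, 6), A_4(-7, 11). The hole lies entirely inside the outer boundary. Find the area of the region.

Outer boundary:
Apply the shoelace formula: 2A = Σ (x_i·y_{i+1} − x_{i+1}·y_i), indices taken mod 6.
V_1→V_2: (-5)(3) − (-6)(-6) = -51
V_2→V_3: (-6)(10) − (-15)(3) = -15
V_3→V_4: (-15)(15) − (-6)(10) = -165
V_4→V_5: (-6)(7) − (9)(15) = -177
V_5→V_6: (9)(5) − (-4)(7) = 73
V_6→V_1: (-4)(-6) − (-5)(5) = 49
Σ = -286
Area = |Σ|/2 = 143.
Hole:
A_1→A_2: (-7)(5) − (-5)(6) = -5
A_2→A_3: (-5)(6) − (-5)(5) = -5
A_3→A_4: (-5)(11) − (-7)(6) = -13
A_4→A_1: (-7)(6) − (-7)(11) = 35
Σ = 12
Area = |Σ|/2 = 6.
Net area = 143 − 6 = 137.

137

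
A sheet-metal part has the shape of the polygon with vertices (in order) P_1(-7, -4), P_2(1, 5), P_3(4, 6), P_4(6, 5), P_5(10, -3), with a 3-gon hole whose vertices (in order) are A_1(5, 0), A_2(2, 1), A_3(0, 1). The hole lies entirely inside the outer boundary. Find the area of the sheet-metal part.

94

Outer boundary:
Apply Gauss's area formula: 2A = Σ (x_i·y_{i+1} − x_{i+1}·y_i), indices taken mod 5.
Σ = (-31) + (-14) + (-16) + (-68) + (-61) = -190
Area = |Σ|/2 = 95.
Hole:
Apply the shoelace formula: 2A = Σ (x_i·y_{i+1} − x_{i+1}·y_i), indices taken mod 3.
Cross-terms: 5, 2, -5  ⇒  Σ = 2
Area = |Σ|/2 = 1.
Net area = 95 − 1 = 94.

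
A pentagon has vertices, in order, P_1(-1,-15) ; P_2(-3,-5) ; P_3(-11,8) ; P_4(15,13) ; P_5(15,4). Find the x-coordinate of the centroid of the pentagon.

385/123

Apply the shoelace formula. First the cross-terms c_i = x_i·y_{i+1} − x_{i+1}·y_i:
  -40, -79, -263, -135, -221  ⇒  2A = -738, A = -369.
Then Σ (x_i + x_{i+1})·c_i = -6930, so x̄ = -6930 / (6·(-369)) = 385/123.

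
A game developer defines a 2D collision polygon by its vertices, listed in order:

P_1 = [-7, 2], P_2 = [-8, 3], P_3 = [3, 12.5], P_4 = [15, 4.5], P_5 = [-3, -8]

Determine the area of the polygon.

Apply the shoelace formula: 2A = Σ (x_i·y_{i+1} − x_{i+1}·y_i), indices taken mod 5.
Cross-terms: -5, -109, -174, -106.5, -62  ⇒  Σ = -456.5
Area = |Σ|/2 = 228.25.

228.25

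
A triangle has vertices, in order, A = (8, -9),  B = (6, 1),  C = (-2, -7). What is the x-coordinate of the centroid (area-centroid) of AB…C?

Apply the surveyor's formula. First the cross-terms c_i = x_i·y_{i+1} − x_{i+1}·y_i:
  62, -40, 74  ⇒  2A = 96, A = 48.
Then Σ (x_i + x_{i+1})·c_i = 1152, so x̄ = 1152 / (6·48) = 4.

4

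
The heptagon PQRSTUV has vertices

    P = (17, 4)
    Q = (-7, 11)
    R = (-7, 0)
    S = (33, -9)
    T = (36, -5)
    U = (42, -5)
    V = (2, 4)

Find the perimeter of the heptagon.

144

|PQ| = √((-24)² + (7)²) = √625 = 25
|QR| = √((0)² + (-11)²) = √121 = 11
|RS| = √((40)² + (-9)²) = √1681 = 41
|ST| = √((3)² + (4)²) = √25 = 5
|TU| = √((6)² + (0)²) = √36 = 6
|UV| = √((-40)² + (9)²) = √1681 = 41
|VP| = √((15)² + (0)²) = √225 = 15
Perimeter = 25 + 11 + 41 + 5 + 6 + 41 + 15 = 144.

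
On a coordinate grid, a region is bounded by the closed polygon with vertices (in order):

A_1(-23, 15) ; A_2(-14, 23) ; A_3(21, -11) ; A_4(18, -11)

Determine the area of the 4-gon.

Cross-terms: -319, -329, -33, 17  ⇒  Σ = -664
Area = |Σ|/2 = 332.

332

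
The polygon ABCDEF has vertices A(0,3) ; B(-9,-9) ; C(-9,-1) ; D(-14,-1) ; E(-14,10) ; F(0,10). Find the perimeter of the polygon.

|AB| = √((-9)² + (-12)²) = √225 = 15
|BC| = √((0)² + (8)²) = √64 = 8
|CD| = √((-5)² + (0)²) = √25 = 5
|DE| = √((0)² + (11)²) = √121 = 11
|EF| = √((14)² + (0)²) = √196 = 14
|FA| = √((0)² + (-7)²) = √49 = 7
Perimeter = 15 + 8 + 5 + 11 + 14 + 7 = 60.

60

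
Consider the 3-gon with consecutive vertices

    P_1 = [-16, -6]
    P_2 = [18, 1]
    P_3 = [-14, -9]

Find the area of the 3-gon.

Apply the shoelace (surveyor's) formula: 2A = Σ (x_i·y_{i+1} − x_{i+1}·y_i), indices taken mod 3.
Σ = (92) + (-148) + (-60) = -116
Area = |Σ|/2 = 58.

58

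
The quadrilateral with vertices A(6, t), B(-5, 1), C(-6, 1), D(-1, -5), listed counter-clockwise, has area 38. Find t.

2

The doubled signed area Σ (x_i y_{i+1} − x_{i+1} y_i) is linear in t.
With t=0 it equals 68; the coefficient of t is 4 (from the two edges through A).
So 4·t + 68 = 2·38 = 76 ⇒ t = 2.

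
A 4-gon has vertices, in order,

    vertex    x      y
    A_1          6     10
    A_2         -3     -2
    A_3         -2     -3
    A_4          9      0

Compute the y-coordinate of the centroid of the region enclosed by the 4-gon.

67/30

Apply the shoelace (surveyor's) formula. First the cross-terms c_i = x_i·y_{i+1} − x_{i+1}·y_i:
  18, 5, 27, 90  ⇒  2A = 140, A = 70.
Then Σ (y_i + y_{i+1})·c_i = 938, so ȳ = 938 / (6·70) = 67/30.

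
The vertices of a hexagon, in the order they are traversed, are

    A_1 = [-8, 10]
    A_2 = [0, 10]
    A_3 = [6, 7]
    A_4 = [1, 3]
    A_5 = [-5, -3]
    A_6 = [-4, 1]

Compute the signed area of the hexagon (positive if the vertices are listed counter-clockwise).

-83

Apply the surveyor's formula: 2A = Σ (x_i·y_{i+1} − x_{i+1}·y_i), indices taken mod 6.
A_1→A_2: (-8)(10) − (0)(10) = -80
A_2→A_3: (0)(7) − (6)(10) = -60
A_3→A_4: (6)(3) − (1)(7) = 11
A_4→A_5: (1)(-3) − (-5)(3) = 12
A_5→A_6: (-5)(1) − (-4)(-3) = -17
A_6→A_1: (-4)(10) − (-8)(1) = -32
Σ = -166
Signed area = Σ/2 = -83 (negative ⇒ clockwise traversal).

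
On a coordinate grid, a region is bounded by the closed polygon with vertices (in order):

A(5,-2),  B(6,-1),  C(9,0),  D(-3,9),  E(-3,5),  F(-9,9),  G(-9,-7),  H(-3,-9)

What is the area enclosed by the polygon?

191

Apply the surveyor's formula: 2A = Σ (x_i·y_{i+1} − x_{i+1}·y_i), indices taken mod 8.
Σ = (7) + (9) + (81) + (12) + (18) + (144) + (60) + (51) = 382
Area = |Σ|/2 = 191.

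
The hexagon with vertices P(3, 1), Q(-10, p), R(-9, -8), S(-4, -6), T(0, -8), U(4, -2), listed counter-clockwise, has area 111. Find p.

3

Write out the shoelace sum; only the two edges meeting at Q involve p:
2·Area = [(3·p − (-10)·1) + ((-10)·(-8) − (-9)·p)] + 96
       = 12·p + 186 = 222
⇒ p = 3.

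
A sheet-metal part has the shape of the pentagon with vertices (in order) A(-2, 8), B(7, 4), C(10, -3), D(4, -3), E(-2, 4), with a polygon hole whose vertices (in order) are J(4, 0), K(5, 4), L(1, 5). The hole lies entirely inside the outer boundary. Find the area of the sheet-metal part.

Outer boundary:
A→B: (-2)(4) − (7)(8) = -64
B→C: (7)(-3) − (10)(4) = -61
C→D: (10)(-3) − (4)(-3) = -18
D→E: (4)(4) − (-2)(-3) = 10
E→A: (-2)(8) − (-2)(4) = -8
Σ = -141
Area = |Σ|/2 = 70.5.
Hole:
Apply the shoelace formula: 2A = Σ (x_i·y_{i+1} − x_{i+1}·y_i), indices taken mod 3.
Σ = (16) + (21) + (-20) = 17
Area = |Σ|/2 = 8.5.
Net area = 70.5 − 8.5 = 62.

62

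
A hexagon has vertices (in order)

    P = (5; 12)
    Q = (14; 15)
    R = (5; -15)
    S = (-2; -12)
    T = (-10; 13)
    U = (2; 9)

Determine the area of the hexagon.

Cross-terms: -93, -285, -90, -146, -116, -21  ⇒  Σ = -751
Area = |Σ|/2 = 375.5.

375.5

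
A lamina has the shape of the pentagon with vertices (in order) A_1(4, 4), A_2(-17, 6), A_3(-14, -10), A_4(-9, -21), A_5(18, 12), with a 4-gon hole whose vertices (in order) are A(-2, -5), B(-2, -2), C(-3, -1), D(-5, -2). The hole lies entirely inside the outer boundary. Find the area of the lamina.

Outer boundary:
Apply Gauss's area formula: 2A = Σ (x_i·y_{i+1} − x_{i+1}·y_i), indices taken mod 5.
Σ = (92) + (254) + (204) + (270) + (24) = 844
Area = |Σ|/2 = 422.
Hole:
Apply the shoelace (surveyor's) formula: 2A = Σ (x_i·y_{i+1} − x_{i+1}·y_i), indices taken mod 4.
Σ = (-6) + (-4) + (1) + (21) = 12
Area = |Σ|/2 = 6.
Net area = 422 − 6 = 416.

416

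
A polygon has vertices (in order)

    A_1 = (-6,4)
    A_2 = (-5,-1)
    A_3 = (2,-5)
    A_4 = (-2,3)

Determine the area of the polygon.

29.5

Σ = (26) + (27) + (-4) + (10) = 59
Area = |Σ|/2 = 29.5.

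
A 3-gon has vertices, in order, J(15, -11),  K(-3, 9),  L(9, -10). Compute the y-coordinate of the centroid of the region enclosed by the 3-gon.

Apply the shoelace formula. First the cross-terms c_i = x_i·y_{i+1} − x_{i+1}·y_i:
  102, -51, 51  ⇒  2A = 102, A = 51.
Then Σ (y_i + y_{i+1})·c_i = -1224, so ȳ = -1224 / (6·51) = -4.

-4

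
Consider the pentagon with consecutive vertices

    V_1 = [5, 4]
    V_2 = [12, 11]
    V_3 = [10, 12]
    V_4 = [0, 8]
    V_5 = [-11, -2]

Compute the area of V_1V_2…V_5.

87.5

Apply the shoelace (surveyor's) formula: 2A = Σ (x_i·y_{i+1} − x_{i+1}·y_i), indices taken mod 5.
Σ = (7) + (34) + (80) + (88) + (-34) = 175
Area = |Σ|/2 = 87.5.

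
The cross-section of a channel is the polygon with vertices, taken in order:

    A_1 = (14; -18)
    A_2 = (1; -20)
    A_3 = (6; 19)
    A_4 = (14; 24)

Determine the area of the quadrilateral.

Apply the shoelace formula: 2A = Σ (x_i·y_{i+1} − x_{i+1}·y_i), indices taken mod 4.
Σ = (-262) + (139) + (-122) + (-588) = -833
Area = |Σ|/2 = 416.5.

416.5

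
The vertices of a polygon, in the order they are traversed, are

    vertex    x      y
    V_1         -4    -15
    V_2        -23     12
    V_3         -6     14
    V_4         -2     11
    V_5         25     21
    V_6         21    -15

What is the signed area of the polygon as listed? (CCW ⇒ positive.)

V_1→V_2: (-4)(12) − (-23)(-15) = -393
V_2→V_3: (-23)(14) − (-6)(12) = -250
V_3→V_4: (-6)(11) − (-2)(14) = -38
V_4→V_5: (-2)(21) − (25)(11) = -317
V_5→V_6: (25)(-15) − (21)(21) = -816
V_6→V_1: (21)(-15) − (-4)(-15) = -375
Σ = -2189
Signed area = Σ/2 = -1094.5 (negative ⇒ clockwise traversal).

-1094.5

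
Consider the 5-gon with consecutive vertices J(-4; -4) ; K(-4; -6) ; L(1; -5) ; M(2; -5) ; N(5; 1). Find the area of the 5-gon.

Apply the shoelace (surveyor's) formula: 2A = Σ (x_i·y_{i+1} − x_{i+1}·y_i), indices taken mod 5.
J→K: (-4)(-6) − (-4)(-4) = 8
K→L: (-4)(-5) − (1)(-6) = 26
L→M: (1)(-5) − (2)(-5) = 5
M→N: (2)(1) − (5)(-5) = 27
N→J: (5)(-4) − (-4)(1) = -16
Σ = 50
Area = |Σ|/2 = 25.

25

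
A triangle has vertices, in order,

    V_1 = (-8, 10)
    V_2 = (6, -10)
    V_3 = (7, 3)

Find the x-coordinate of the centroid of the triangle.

Apply the surveyor's formula. First the cross-terms c_i = x_i·y_{i+1} − x_{i+1}·y_i:
  20, 88, 94  ⇒  2A = 202, A = 101.
Then Σ (x_i + x_{i+1})·c_i = 1010, so x̄ = 1010 / (6·101) = 5/3.

5/3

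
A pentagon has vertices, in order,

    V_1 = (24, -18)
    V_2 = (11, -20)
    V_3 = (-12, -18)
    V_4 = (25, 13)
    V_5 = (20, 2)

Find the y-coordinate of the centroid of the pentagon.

-271/29

Apply the shoelace formula. First the cross-terms c_i = x_i·y_{i+1} − x_{i+1}·y_i:
  -282, -438, 294, -210, -408  ⇒  2A = -1044, A = -522.
Then Σ (y_i + y_{i+1})·c_i = 29268, so ȳ = 29268 / (6·(-522)) = -271/29.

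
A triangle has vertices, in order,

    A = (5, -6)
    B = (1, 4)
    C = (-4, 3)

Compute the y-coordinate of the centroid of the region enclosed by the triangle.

Apply the shoelace formula. First the cross-terms c_i = x_i·y_{i+1} − x_{i+1}·y_i:
  26, 19, 9  ⇒  2A = 54, A = 27.
Then Σ (y_i + y_{i+1})·c_i = 54, so ȳ = 54 / (6·27) = 1/3.

1/3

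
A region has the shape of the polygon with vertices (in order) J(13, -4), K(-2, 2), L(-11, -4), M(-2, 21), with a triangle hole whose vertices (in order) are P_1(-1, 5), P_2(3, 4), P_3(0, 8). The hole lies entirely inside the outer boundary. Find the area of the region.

Outer boundary:
Apply Gauss's area formula: 2A = Σ (x_i·y_{i+1} − x_{i+1}·y_i), indices taken mod 4.
Σ = (18) + (30) + (-239) + (-265) = -456
Area = |Σ|/2 = 228.
Hole:
Apply the shoelace (surveyor's) formula: 2A = Σ (x_i·y_{i+1} − x_{i+1}·y_i), indices taken mod 3.
Cross-terms: -19, 24, 8  ⇒  Σ = 13
Area = |Σ|/2 = 6.5.
Net area = 228 − 6.5 = 221.5.

221.5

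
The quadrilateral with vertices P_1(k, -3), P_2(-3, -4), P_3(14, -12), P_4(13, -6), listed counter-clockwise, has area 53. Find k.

-5

The doubled signed area Σ (x_i y_{i+1} − x_{i+1} y_i) is linear in k.
With k=0 it equals 116; the coefficient of k is 2 (from the two edges through P_1).
So 2·k + 116 = 2·53 = 106 ⇒ k = -5.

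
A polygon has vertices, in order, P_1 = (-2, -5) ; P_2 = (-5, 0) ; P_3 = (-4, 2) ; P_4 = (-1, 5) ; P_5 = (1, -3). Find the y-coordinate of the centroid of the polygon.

-7/22

Apply Gauss's area formula. First the cross-terms c_i = x_i·y_{i+1} − x_{i+1}·y_i:
  -25, -10, -18, -2, -11  ⇒  2A = -66, A = -33.
Then Σ (y_i + y_{i+1})·c_i = 63, so ȳ = 63 / (6·(-33)) = -7/22.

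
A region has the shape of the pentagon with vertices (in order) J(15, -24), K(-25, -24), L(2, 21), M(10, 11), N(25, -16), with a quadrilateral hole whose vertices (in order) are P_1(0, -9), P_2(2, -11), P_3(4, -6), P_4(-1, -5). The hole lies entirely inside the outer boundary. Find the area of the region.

Outer boundary:
Apply Gauss's area formula: 2A = Σ (x_i·y_{i+1} − x_{i+1}·y_i), indices taken mod 5.
J→K: (15)(-24) − (-25)(-24) = -960
K→L: (-25)(21) − (2)(-24) = -477
L→M: (2)(11) − (10)(21) = -188
M→N: (10)(-16) − (25)(11) = -435
N→J: (25)(-24) − (15)(-16) = -360
Σ = -2420
Area = |Σ|/2 = 1210.
Hole:
Apply Gauss's area formula: 2A = Σ (x_i·y_{i+1} − x_{i+1}·y_i), indices taken mod 4.
Σ = (18) + (32) + (-26) + (9) = 33
Area = |Σ|/2 = 16.5.
Net area = 1210 − 16.5 = 1193.5.

1193.5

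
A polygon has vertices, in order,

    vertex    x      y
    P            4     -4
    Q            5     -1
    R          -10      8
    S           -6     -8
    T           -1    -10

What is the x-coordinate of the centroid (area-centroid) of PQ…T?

Apply the shoelace (surveyor's) formula. First the cross-terms c_i = x_i·y_{i+1} − x_{i+1}·y_i:
  16, 30, 128, 52, 44  ⇒  2A = 270, A = 135.
Then Σ (x_i + x_{i+1})·c_i = -2286, so x̄ = -2286 / (6·135) = -127/45.

-127/45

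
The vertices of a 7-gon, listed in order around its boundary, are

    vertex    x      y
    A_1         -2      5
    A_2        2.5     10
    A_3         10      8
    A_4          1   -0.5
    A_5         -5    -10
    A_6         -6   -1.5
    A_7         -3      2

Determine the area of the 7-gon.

109

Σ = (-32.5) + (-80) + (-13) + (-12.5) + (-52.5) + (-16.5) + (-11) = -218
Area = |Σ|/2 = 109.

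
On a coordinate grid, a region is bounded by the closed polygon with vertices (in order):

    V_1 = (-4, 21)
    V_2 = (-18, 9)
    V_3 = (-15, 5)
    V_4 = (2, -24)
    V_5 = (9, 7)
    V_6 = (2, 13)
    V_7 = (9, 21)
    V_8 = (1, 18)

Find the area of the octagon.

Apply the shoelace formula: 2A = Σ (x_i·y_{i+1} − x_{i+1}·y_i), indices taken mod 8.
V_1→V_2: (-4)(9) − (-18)(21) = 342
V_2→V_3: (-18)(5) − (-15)(9) = 45
V_3→V_4: (-15)(-24) − (2)(5) = 350
V_4→V_5: (2)(7) − (9)(-24) = 230
V_5→V_6: (9)(13) − (2)(7) = 103
V_6→V_7: (2)(21) − (9)(13) = -75
V_7→V_8: (9)(18) − (1)(21) = 141
V_8→V_1: (1)(21) − (-4)(18) = 93
Σ = 1229
Area = |Σ|/2 = 614.5.

614.5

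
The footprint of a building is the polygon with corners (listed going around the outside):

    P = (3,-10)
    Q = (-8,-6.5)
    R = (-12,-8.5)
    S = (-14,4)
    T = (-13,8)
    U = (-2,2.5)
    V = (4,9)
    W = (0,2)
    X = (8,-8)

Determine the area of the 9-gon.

P→Q: (3)(-6.5) − (-8)(-10) = -99.5
Q→R: (-8)(-8.5) − (-12)(-6.5) = -10
R→S: (-12)(4) − (-14)(-8.5) = -167
S→T: (-14)(8) − (-13)(4) = -60
T→U: (-13)(2.5) − (-2)(8) = -16.5
U→V: (-2)(9) − (4)(2.5) = -28
V→W: (4)(2) − (0)(9) = 8
W→X: (0)(-8) − (8)(2) = -16
X→P: (8)(-10) − (3)(-8) = -56
Σ = -445
Area = |Σ|/2 = 222.5.

222.5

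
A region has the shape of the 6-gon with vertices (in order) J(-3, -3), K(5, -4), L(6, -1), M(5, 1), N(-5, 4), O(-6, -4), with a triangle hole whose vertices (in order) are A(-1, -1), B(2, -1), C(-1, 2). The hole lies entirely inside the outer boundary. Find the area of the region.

61.5

Outer boundary:
J→K: (-3)(-4) − (5)(-3) = 27
K→L: (5)(-1) − (6)(-4) = 19
L→M: (6)(1) − (5)(-1) = 11
M→N: (5)(4) − (-5)(1) = 25
N→O: (-5)(-4) − (-6)(4) = 44
O→J: (-6)(-3) − (-3)(-4) = 6
Σ = 132
Area = |Σ|/2 = 66.
Hole:
Apply the shoelace (surveyor's) formula: 2A = Σ (x_i·y_{i+1} − x_{i+1}·y_i), indices taken mod 3.
Σ = (3) + (3) + (3) = 9
Area = |Σ|/2 = 4.5.
Net area = 66 − 4.5 = 61.5.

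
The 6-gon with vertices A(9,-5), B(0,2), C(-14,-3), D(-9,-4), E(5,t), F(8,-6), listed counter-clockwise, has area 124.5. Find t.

-10

The doubled signed area Σ (x_i y_{i+1} − x_{i+1} y_i) is linear in t.
With t=0 it equals 79; the coefficient of t is -17 (from the two edges through E).
So -17·t + 79 = 2·124.5 = 249 ⇒ t = -10.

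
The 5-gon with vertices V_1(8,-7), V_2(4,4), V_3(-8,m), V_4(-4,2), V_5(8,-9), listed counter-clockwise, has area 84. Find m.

Write out the shoelace sum; only the two edges meeting at V_3 involve m:
2·Area = [(4·m − (-8)·4) + ((-8)·2 − (-4)·m)] + 96
       = 8·m + 112 = 168
⇒ m = 7.

7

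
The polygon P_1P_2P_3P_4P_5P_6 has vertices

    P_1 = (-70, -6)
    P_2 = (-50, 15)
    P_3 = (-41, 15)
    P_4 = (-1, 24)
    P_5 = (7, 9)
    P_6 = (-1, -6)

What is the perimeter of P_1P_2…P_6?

182

|P_1P_2| = √((20)² + (21)²) = √841 = 29
|P_2P_3| = √((9)² + (0)²) = √81 = 9
|P_3P_4| = √((40)² + (9)²) = √1681 = 41
|P_4P_5| = √((8)² + (-15)²) = √289 = 17
|P_5P_6| = √((-8)² + (-15)²) = √289 = 17
|P_6P_1| = √((-69)² + (0)²) = √4761 = 69
Perimeter = 29 + 9 + 41 + 17 + 17 + 69 = 182.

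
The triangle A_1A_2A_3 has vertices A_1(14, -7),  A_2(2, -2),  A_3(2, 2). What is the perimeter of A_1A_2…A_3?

|A_1A_2| = √((-12)² + (5)²) = √169 = 13
|A_2A_3| = √((0)² + (4)²) = √16 = 4
|A_3A_1| = √((12)² + (-9)²) = √225 = 15
Perimeter = 13 + 4 + 15 = 32.

32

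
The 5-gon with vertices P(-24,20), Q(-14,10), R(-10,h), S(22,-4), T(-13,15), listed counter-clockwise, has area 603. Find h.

The doubled signed area Σ (x_i y_{i+1} − x_{i+1} y_i) is linear in h.
With h=0 it equals 558; the coefficient of h is -36 (from the two edges through R).
So -36·h + 558 = 2·603 = 1206 ⇒ h = -18.

-18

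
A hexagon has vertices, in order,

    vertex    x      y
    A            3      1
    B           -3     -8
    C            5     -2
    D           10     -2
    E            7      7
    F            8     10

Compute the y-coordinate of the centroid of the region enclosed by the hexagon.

Apply the surveyor's formula. First the cross-terms c_i = x_i·y_{i+1} − x_{i+1}·y_i:
  -21, 46, 10, 84, 14, -22  ⇒  2A = 111, A = 55.5.
Then Σ (y_i + y_{i+1})·c_i = 63, so ȳ = 63 / (6·55.5) = 7/37.

7/37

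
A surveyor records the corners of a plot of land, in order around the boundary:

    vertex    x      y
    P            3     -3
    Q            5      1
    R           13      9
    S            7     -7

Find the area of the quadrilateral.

Apply the shoelace (surveyor's) formula: 2A = Σ (x_i·y_{i+1} − x_{i+1}·y_i), indices taken mod 4.
P→Q: (3)(1) − (5)(-3) = 18
Q→R: (5)(9) − (13)(1) = 32
R→S: (13)(-7) − (7)(9) = -154
S→P: (7)(-3) − (3)(-7) = 0
Σ = -104
Area = |Σ|/2 = 52.

52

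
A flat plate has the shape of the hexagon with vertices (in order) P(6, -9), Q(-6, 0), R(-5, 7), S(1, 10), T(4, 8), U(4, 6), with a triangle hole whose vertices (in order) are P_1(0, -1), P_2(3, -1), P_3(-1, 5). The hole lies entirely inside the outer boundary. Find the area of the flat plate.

123.5

Outer boundary:
Apply the shoelace formula: 2A = Σ (x_i·y_{i+1} − x_{i+1}·y_i), indices taken mod 6.
P→Q: (6)(0) − (-6)(-9) = -54
Q→R: (-6)(7) − (-5)(0) = -42
R→S: (-5)(10) − (1)(7) = -57
S→T: (1)(8) − (4)(10) = -32
T→U: (4)(6) − (4)(8) = -8
U→P: (4)(-9) − (6)(6) = -72
Σ = -265
Area = |Σ|/2 = 132.5.
Hole:
Apply the shoelace (surveyor's) formula: 2A = Σ (x_i·y_{i+1} − x_{i+1}·y_i), indices taken mod 3.
P_1→P_2: (0)(-1) − (3)(-1) = 3
P_2→P_3: (3)(5) − (-1)(-1) = 14
P_3→P_1: (-1)(-1) − (0)(5) = 1
Σ = 18
Area = |Σ|/2 = 9.
Net area = 132.5 − 9 = 123.5.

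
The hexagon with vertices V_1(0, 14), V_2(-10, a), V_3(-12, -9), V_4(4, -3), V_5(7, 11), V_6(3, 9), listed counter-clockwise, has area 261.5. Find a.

7

The doubled signed area Σ (x_i y_{i+1} − x_{i+1} y_i) is linear in a.
With a=0 it equals 439; the coefficient of a is 12 (from the two edges through V_2).
So 12·a + 439 = 2·261.5 = 523 ⇒ a = 7.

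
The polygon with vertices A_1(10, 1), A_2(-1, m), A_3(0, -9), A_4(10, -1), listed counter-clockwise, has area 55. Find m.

The doubled signed area Σ (x_i y_{i+1} − x_{i+1} y_i) is linear in m.
With m=0 it equals 120; the coefficient of m is 10 (from the two edges through A_2).
So 10·m + 120 = 2·55 = 110 ⇒ m = -1.

-1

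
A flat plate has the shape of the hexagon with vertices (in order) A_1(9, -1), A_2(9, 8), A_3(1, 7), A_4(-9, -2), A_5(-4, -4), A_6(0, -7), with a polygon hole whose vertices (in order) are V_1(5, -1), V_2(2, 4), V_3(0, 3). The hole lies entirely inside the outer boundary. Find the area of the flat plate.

151.5

Outer boundary:
Σ = (81) + (55) + (61) + (28) + (28) + (63) = 316
Area = |Σ|/2 = 158.
Hole:
Σ = (22) + (6) + (-15) = 13
Area = |Σ|/2 = 6.5.
Net area = 158 − 6.5 = 151.5.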